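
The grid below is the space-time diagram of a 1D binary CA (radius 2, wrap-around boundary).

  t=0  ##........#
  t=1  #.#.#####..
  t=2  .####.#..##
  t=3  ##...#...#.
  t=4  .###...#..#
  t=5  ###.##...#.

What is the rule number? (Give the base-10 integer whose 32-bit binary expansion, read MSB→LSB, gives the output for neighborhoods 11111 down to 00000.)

  nb #####: next=#  (t=1,i=6, bit31=1)
  nb ####.: next=.  (t=1,i=7, bit30=0)
  nb ###.#: next=.  (t=2,i=4, bit29=0)
  nb ###..: next=.  (t=0,i=1, bit28=0)
  nb ##.##: next=#  (t=2,i=0, bit27=1)
  nb ##.#.: next=#  (t=2,i=5, bit26=1)
  nb ##..#: next=#  (t=1,i=9, bit25=1)
  nb ##...: next=#  (t=0,i=2, bit24=1)
  nb #.###: next=#  (t=1,i=4, bit23=1)
  nb #.##.: next=.  (t=3,i=0, bit22=0)
  nb #.#.#: next=#  (t=1,i=2, bit21=1)
  nb #.#..: next=.  (t=2,i=6, bit20=0)
  nb #..##: next=.  (t=2,i=8, bit19=0)
  nb #..#.: next=#  (t=1,i=10, bit18=1)
  nb #...#: next=#  (t=3,i=3, bit17=1)
  nb #....: next=.  (t=0,i=3, bit16=0)
  nb .####: next=.  (t=1,i=5, bit15=0)
  nb .###.: next=#  (t=0,i=0, bit14=1)
  nb .##.#: next=.  (t=2,i=10, bit13=0)
  nb .##..: next=#  (t=3,i=1, bit12=1)
  nb .#.##: next=#  (t=1,i=3, bit11=1)
  nb .#.#.: next=#  (t=1,i=1, bit10=1)
  nb .#..#: next=.  (t=2,i=7, bit9=0)
  nb .#...: next=.  (t=3,i=6, bit8=0)
  nb ..###: next=.  (t=0,i=10, bit7=0)
  nb ..##.: next=#  (t=2,i=9, bit6=1)
  nb ..#.#: next=.  (t=1,i=0, bit5=0)
  nb ..#..: next=.  (t=3,i=5, bit4=0)
  nb ...##: next=.  (t=0,i=9, bit3=0)
  nb ...#.: next=.  (t=3,i=4, bit2=0)
  nb ....#: next=#  (t=0,i=8, bit1=1)
  nb .....: next=#  (t=0,i=4, bit0=1)
  bits 10001111101001100101110001000011 = 2410044483

2410044483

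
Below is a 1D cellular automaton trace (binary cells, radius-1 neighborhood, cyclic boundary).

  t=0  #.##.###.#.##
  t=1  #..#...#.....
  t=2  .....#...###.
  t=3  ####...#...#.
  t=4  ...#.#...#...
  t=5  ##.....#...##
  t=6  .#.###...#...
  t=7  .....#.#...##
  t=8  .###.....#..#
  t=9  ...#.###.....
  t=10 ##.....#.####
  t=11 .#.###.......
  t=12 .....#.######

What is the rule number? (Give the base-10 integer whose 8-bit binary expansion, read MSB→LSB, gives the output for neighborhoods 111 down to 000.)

65

  [7] ### => .  t=0,i=6
  [6] ##. => #  t=0,i=0
  [5] #.# => .  t=0,i=1
  [4] #.. => .  t=1,i=1
  [3] .## => .  t=0,i=2
  [2] .#. => .  t=0,i=9
  [1] ..# => .  t=1,i=2
  [0] ... => #  t=1,i=5
  bits 01000001 = 65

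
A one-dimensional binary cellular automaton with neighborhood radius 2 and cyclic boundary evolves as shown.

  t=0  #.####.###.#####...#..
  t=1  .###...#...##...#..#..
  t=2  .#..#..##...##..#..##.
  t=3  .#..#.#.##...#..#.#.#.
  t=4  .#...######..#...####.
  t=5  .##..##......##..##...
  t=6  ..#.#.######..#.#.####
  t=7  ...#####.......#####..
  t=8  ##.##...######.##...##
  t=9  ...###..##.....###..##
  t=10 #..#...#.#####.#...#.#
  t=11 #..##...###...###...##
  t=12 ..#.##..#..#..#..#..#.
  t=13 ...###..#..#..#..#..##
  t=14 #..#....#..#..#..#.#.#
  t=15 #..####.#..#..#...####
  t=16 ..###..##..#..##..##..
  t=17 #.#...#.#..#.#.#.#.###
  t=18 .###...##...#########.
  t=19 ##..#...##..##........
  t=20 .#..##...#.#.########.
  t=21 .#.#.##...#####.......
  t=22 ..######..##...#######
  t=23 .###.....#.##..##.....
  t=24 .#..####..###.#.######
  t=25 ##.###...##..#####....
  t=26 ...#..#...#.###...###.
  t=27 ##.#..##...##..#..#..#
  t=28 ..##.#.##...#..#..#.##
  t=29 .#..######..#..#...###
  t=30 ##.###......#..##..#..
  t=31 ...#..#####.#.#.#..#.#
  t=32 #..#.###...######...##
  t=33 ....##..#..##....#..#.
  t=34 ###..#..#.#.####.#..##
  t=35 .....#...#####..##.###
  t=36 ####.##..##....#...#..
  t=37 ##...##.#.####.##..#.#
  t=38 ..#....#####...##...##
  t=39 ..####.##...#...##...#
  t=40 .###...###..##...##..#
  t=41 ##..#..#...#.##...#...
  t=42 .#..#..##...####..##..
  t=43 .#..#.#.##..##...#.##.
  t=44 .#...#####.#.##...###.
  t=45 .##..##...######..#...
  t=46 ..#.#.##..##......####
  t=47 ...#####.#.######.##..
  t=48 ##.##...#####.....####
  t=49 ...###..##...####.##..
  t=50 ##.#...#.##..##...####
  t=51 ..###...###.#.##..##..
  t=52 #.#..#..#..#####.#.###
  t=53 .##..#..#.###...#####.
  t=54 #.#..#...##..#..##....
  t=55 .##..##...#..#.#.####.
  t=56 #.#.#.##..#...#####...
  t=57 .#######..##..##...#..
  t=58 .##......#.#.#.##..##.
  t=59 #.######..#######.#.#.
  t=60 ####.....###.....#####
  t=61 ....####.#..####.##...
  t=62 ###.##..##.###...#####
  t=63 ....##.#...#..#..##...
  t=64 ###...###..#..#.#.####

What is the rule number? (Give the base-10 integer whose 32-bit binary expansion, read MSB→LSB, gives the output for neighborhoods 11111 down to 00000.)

100244883

  #####|.  b31=0 t=0,i=13
  ####.|.  b30=0 t=0,i=4
  ###.#|.  b29=0 t=0,i=5
  ###..|.  b28=0 t=0,i=15
  ##.##|.  b27=0 t=0,i=6
  ##.#.|#  b26=1 t=10,i=14
  ##..#|.  b25=0 t=2,i=14
  ##...|#  b24=1 t=0,i=16
  #.###|#  b23=1 t=0,i=2
  #.##.|#  b22=1 t=3,i=8
  #.#.#|#  b21=1 t=3,i=6
  #.#..|#  b20=1 t=3,i=20
  #..##|#  b19=1 t=2,i=6
  #..#.|.  b18=0 t=0,i=21
  #...#|.  b17=0 t=0,i=17
  #....|#  b16=1 t=5,i=8
  .####|#  b15=1 t=0,i=3
  .###.|.  b14=0 t=0,i=8
  .##.#|.  b13=0 t=25,i=1
  .##..|#  b12=1 t=1,i=12
  .#.##|#  b11=1 t=0,i=1
  .#.#.|#  b10=1 t=3,i=5
  .#..#|.  b9=0 t=0,i=20
  .#...|#  b8=1 t=1,i=8
  ..###|#  b7=1 t=1,i=1
  ..##.|.  b6=0 t=1,i=11
  ..#.#|.  b5=0 t=0,i=0
  ..#..|#  b4=1 t=0,i=19
  ...##|.  b3=0 t=1,i=0
  ...#.|.  b2=0 t=0,i=18
  ....#|#  b1=1 t=5,i=11
  .....|#  b0=1 t=5,i=9
  bits 00000101111110011001110110010011 = 100244883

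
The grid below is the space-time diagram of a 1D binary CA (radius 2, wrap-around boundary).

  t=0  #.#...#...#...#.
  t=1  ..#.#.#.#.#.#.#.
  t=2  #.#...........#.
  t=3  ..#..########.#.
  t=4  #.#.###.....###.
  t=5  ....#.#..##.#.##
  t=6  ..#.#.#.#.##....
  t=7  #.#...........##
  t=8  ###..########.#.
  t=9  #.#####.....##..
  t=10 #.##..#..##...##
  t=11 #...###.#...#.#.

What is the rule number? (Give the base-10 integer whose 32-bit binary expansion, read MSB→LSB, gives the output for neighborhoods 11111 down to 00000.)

  #####|.  b31=0 t=3,i=7
  ####.|.  b30=0 t=3,i=11
  ###.#|#  b29=1 t=3,i=12
  ###..|#  b28=1 t=4,i=6
  ##.##|.  b27=0 t=10,i=1
  ##.#.|#  b26=1 t=3,i=13
  ##..#|#  b25=1 t=8,i=3
  ##...|.  b24=0 t=4,i=7
  #.###|#  b23=1 t=4,i=4
  #.##.|.  b22=0 t=5,i=14
  #.#.#|.  b21=0 t=0,i=0
  #.#..|#  b20=1 t=0,i=2
  #..##|#  b19=1 t=3,i=4
  #..#.|#  b18=1 t=9,i=15
  #...#|#  b17=1 t=0,i=4
  #....|.  b16=0 t=2,i=4
  .####|#  b15=1 t=3,i=6
  .###.|.  b14=0 t=4,i=5
  .##.#|#  b13=1 t=5,i=10
  .##..|.  b12=0 t=5,i=15
  .#.##|.  b11=0 t=4,i=3
  .#.#.|.  b10=0 t=0,i=1
  .#..#|.  b9=0 t=3,i=3
  .#...|.  b8=0 t=0,i=3
  ..###|#  b7=1 t=3,i=5
  ..##.|.  b6=0 t=5,i=9
  ..#.#|#  b5=1 t=0,i=14
  ..#..|#  b4=1 t=0,i=6
  ...##|.  b3=0 t=4,i=11
  ...#.|.  b2=0 t=0,i=5
  ....#|#  b1=1 t=2,i=12
  .....|#  b0=1 t=2,i=5
  bits 00110110100111101010000010110011 = 916365491

916365491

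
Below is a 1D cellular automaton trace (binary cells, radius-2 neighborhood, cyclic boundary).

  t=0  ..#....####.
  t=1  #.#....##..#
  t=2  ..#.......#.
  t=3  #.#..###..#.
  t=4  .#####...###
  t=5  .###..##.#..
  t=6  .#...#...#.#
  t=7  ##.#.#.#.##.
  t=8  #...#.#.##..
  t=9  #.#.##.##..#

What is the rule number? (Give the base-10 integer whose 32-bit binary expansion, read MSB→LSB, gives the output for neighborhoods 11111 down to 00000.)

2178846385

  ##### -> #   bit 31 = 1  t=4,i=3
  ####. -> .   bit 30 = 0  t=0,i=9
  ###.# -> .   bit 29 = 0  t=4,i=11
  ###.. -> .   bit 28 = 0  t=0,i=10
  ##.## -> .   bit 27 = 0  t=4,i=0
  ##.#. -> .   bit 26 = 0  t=1,i=1
  ##..# -> .   bit 25 = 0  t=1,i=9
  ##... -> #   bit 24 = 1  t=0,i=11
  #.### -> #   bit 23 = 1  t=4,i=1
  #.##. -> #   bit 22 = 1  t=7,i=0
  #.#.# -> .   bit 21 = 0  t=3,i=0
  #.#.. -> #   bit 20 = 1  t=1,i=2
  #..## -> #   bit 19 = 1  t=1,i=10
  #..#. -> #   bit 18 = 1  t=3,i=9
  #...# -> #   bit 17 = 1  t=0,i=0
  #.... -> .   bit 16 = 0  t=0,i=4
  .#### -> #   bit 15 = 1  t=0,i=8
  .###. -> .   bit 14 = 0  t=3,i=6
  .##.# -> .   bit 13 = 0  t=1,i=0
  .##.. -> .   bit 12 = 0  t=1,i=8
  .#.## -> #   bit 11 = 1  t=7,i=8
  .#.#. -> #   bit 10 = 1  t=3,i=1
  .#..# -> #   bit 9 = 1  t=3,i=3
  .#... -> .   bit 8 = 0  t=0,i=3
  ..### -> #   bit 7 = 1  t=0,i=7
  ..##. -> .   bit 6 = 0  t=1,i=7
  ..#.# -> #   bit 5 = 1  t=3,i=10
  ..#.. -> #   bit 4 = 1  t=0,i=2
  ...## -> .   bit 3 = 0  t=0,i=6
  ...#. -> .   bit 2 = 0  t=0,i=1
  ....# -> .   bit 1 = 0  t=0,i=5
  ..... -> #   bit 0 = 1  t=2,i=5
  bits 10000001110111101000111010110001 = 2178846385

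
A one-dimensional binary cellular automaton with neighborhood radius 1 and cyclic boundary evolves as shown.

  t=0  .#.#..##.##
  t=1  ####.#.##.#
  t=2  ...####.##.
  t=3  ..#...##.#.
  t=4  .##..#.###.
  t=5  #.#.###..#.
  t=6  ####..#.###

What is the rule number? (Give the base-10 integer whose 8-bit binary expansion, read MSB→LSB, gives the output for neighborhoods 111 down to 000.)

102

  ### -> .   bit 7 = 0  t=1,i=0
  ##. -> #   bit 6 = 1  t=0,i=7
  #.# -> #   bit 5 = 1  t=0,i=0
  #.. -> .   bit 4 = 0  t=0,i=4
  .## -> .   bit 3 = 0  t=0,i=6
  .#. -> #   bit 2 = 1  t=0,i=1
  ..# -> #   bit 1 = 1  t=0,i=5
  ... -> .   bit 0 = 0  t=2,i=0
  bits 01100110 = 102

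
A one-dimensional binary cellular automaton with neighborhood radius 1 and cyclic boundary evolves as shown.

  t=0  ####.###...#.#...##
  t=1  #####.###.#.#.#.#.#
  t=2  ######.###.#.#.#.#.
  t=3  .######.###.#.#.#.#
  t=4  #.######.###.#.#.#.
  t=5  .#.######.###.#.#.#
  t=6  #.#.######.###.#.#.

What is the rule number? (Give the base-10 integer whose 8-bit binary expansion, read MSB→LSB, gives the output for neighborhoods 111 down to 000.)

242

  ### -> #   bit 7 = 1  t=0,i=0
  ##. -> #   bit 6 = 1  t=0,i=3
  #.# -> #   bit 5 = 1  t=0,i=4
  #.. -> #   bit 4 = 1  t=0,i=8
  .## -> .   bit 3 = 0  t=0,i=5
  .#. -> .   bit 2 = 0  t=0,i=11
  ..# -> #   bit 1 = 1  t=0,i=10
  ... -> .   bit 0 = 0  t=0,i=9
  bits 11110010 = 242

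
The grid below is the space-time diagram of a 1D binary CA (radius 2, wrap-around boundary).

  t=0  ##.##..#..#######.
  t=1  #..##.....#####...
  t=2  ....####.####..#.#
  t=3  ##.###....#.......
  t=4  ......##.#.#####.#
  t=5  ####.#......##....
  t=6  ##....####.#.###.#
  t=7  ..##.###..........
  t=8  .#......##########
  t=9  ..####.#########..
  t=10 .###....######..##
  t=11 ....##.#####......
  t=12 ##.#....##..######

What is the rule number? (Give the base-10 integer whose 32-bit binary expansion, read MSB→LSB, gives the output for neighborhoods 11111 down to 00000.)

2168557965

  ##### -> #   bit 31 = 1  t=0,i=12
  ####. -> .   bit 30 = 0  t=0,i=15
  ###.# -> .   bit 29 = 0  t=0,i=16
  ###.. -> .   bit 28 = 0  t=1,i=14
  ##.## -> .   bit 27 = 0  t=0,i=2
  ##.#. -> .   bit 26 = 0  t=4,i=8
  ##..# -> .   bit 25 = 0  t=0,i=5
  ##... -> #   bit 24 = 1  t=1,i=5
  #.### -> .   bit 23 = 0  t=2,i=9
  #.##. -> #   bit 22 = 1  t=0,i=0
  #.#.# -> .   bit 21 = 0  t=4,i=9
  #.#.. -> .   bit 20 = 0  t=2,i=17
  #..## -> .   bit 19 = 0  t=0,i=9
  #..#. -> .   bit 18 = 0  t=0,i=6
  #...# -> .   bit 17 = 0  t=1,i=16
  #.... -> #   bit 16 = 1  t=1,i=6
  .#### -> #   bit 15 = 1  t=0,i=11
  .###. -> .   bit 14 = 0  t=3,i=4
  .##.# -> .   bit 13 = 0  t=0,i=1
  .##.. -> #   bit 12 = 1  t=0,i=4
  .#.## -> .   bit 11 = 0  t=4,i=10
  .#.#. -> .   bit 10 = 0  t=2,i=16
  .#..# -> .   bit 9 = 0  t=0,i=8
  .#... -> #   bit 8 = 1  t=2,i=0
  ..### -> #   bit 7 = 1  t=0,i=10
  ..##. -> .   bit 6 = 0  t=1,i=3
  ..#.# -> .   bit 5 = 0  t=2,i=15
  ..#.. -> .   bit 4 = 0  t=0,i=7
  ...## -> #   bit 3 = 1  t=1,i=9
  ...#. -> #   bit 2 = 1  t=1,i=17
  ....# -> .   bit 1 = 0  t=1,i=8
  ..... -> #   bit 0 = 1  t=1,i=7
  bits 10000001010000011001000110001101 = 2168557965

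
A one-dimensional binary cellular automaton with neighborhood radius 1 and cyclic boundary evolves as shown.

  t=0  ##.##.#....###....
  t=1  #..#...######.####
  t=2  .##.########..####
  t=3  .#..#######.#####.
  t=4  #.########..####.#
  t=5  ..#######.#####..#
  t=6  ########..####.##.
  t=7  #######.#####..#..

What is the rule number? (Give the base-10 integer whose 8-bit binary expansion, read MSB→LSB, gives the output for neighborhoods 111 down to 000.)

155

  [7] ### => #  t=0,i=12
  [6] ##. => .  t=0,i=1
  [5] #.# => .  t=0,i=2
  [4] #.. => #  t=0,i=7
  [3] .## => #  t=0,i=0
  [2] .#. => .  t=0,i=6
  [1] ..# => #  t=0,i=10
  [0] ... => #  t=0,i=8
  bits 10011011 = 155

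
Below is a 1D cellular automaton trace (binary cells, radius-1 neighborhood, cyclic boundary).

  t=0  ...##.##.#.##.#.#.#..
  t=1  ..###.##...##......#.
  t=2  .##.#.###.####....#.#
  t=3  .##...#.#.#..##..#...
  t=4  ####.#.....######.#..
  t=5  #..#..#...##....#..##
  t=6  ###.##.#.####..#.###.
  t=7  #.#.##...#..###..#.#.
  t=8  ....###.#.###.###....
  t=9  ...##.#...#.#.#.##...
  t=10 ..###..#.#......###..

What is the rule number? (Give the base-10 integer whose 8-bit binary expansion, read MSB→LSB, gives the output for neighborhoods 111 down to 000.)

90

  nb ###: next=.  (t=1,i=3, bit7=0)
  nb ##.: next=#  (t=0,i=4, bit6=1)
  nb #.#: next=.  (t=0,i=5, bit5=0)
  nb #..: next=#  (t=0,i=19, bit4=1)
  nb .##: next=#  (t=0,i=3, bit3=1)
  nb .#.: next=.  (t=0,i=9, bit2=0)
  nb ..#: next=#  (t=0,i=2, bit1=1)
  nb ...: next=.  (t=0,i=0, bit0=0)
  bits 01011010 = 90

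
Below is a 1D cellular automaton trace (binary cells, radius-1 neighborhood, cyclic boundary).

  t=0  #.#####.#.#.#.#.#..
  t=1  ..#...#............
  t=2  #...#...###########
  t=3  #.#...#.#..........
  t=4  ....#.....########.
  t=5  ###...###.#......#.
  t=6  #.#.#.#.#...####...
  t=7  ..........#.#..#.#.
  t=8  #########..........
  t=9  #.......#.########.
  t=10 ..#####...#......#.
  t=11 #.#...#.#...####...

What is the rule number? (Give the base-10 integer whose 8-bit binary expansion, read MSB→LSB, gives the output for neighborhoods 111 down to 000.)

73

  [7] ### => .  t=0,i=3
  [6] ##. => #  t=0,i=6
  [5] #.# => .  t=0,i=1
  [4] #.. => .  t=0,i=17
  [3] .## => #  t=0,i=2
  [2] .#. => .  t=0,i=0
  [1] ..# => .  t=0,i=18
  [0] ... => #  t=1,i=0
  bits 01001001 = 73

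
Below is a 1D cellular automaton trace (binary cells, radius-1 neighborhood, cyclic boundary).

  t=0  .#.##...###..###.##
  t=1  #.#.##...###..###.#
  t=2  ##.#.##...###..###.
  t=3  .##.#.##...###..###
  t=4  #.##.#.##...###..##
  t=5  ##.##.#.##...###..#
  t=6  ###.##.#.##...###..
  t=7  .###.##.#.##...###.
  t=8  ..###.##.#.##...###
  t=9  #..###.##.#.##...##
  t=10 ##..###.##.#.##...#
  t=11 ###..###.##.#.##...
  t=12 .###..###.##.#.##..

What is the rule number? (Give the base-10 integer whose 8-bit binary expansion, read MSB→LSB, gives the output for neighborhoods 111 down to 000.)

240

  [7] ### => #  t=0,i=9
  [6] ##. => #  t=0,i=4
  [5] #.# => #  t=0,i=0
  [4] #.. => #  t=0,i=5
  [3] .## => .  t=0,i=3
  [2] .#. => .  t=0,i=1
  [1] ..# => .  t=0,i=7
  [0] ... => .  t=0,i=6
  bits 11110000 = 240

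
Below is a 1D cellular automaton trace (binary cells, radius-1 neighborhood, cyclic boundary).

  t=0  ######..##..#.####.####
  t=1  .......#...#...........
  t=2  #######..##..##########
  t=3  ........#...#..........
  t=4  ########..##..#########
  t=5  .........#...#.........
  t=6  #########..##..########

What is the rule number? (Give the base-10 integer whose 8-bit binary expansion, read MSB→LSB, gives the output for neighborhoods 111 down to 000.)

3

  nb ###: next=.  (t=0,i=0, bit7=0)
  nb ##.: next=.  (t=0,i=5, bit6=0)
  nb #.#: next=.  (t=0,i=13, bit5=0)
  nb #..: next=.  (t=0,i=6, bit4=0)
  nb .##: next=.  (t=0,i=8, bit3=0)
  nb .#.: next=.  (t=0,i=12, bit2=0)
  nb ..#: next=#  (t=0,i=7, bit1=1)
  nb ...: next=#  (t=1,i=0, bit0=1)
  bits 00000011 = 3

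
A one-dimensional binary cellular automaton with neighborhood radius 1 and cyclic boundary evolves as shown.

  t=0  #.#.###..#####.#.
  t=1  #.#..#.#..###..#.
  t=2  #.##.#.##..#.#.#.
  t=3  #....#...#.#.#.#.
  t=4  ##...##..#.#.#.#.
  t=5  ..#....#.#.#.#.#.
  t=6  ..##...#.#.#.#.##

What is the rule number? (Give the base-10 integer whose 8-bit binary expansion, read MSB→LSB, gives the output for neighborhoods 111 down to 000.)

148

  [7] ### => #  t=0,i=5
  [6] ##. => .  t=0,i=6
  [5] #.# => .  t=0,i=1
  [4] #.. => #  t=0,i=7
  [3] .## => .  t=0,i=4
  [2] .#. => #  t=0,i=0
  [1] ..# => .  t=0,i=8
  [0] ... => .  t=3,i=2
  bits 10010100 = 148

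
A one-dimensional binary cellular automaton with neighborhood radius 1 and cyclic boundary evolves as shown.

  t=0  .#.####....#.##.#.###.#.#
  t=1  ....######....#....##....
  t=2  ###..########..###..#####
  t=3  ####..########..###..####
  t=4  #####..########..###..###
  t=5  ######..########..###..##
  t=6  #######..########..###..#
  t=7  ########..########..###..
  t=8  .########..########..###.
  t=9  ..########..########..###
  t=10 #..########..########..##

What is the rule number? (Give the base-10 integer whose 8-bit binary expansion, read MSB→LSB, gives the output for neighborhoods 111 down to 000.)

209

  [7] ### => #  t=0,i=4
  [6] ##. => #  t=0,i=6
  [5] #.# => .  t=0,i=0
  [4] #.. => #  t=0,i=7
  [3] .## => .  t=0,i=3
  [2] .#. => .  t=0,i=1
  [1] ..# => .  t=0,i=10
  [0] ... => #  t=0,i=8
  bits 11010001 = 209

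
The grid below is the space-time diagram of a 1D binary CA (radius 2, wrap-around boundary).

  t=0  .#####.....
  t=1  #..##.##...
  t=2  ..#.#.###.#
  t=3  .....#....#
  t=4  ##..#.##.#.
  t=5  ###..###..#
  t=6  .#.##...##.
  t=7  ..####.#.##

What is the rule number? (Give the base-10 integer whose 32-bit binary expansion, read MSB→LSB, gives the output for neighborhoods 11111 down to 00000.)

3277404428

  #####|#  b31=1 t=0,i=3
  ####.|#  b30=1 t=0,i=4
  ###.#|.  b29=0 t=2,i=8
  ###..|.  b28=0 t=0,i=5
  ##.##|.  b27=0 t=1,i=5
  ##.#.|.  b26=0 t=2,i=9
  ##..#|#  b25=1 t=4,i=2
  ##...|#  b24=1 t=0,i=6
  #.###|.  b23=0 t=2,i=6
  #.##.|#  b22=1 t=1,i=6
  #.#.#|.  b21=0 t=2,i=4
  #.#..|#  b20=1 t=2,i=10
  #..##|#  b19=1 t=1,i=2
  #..#.|.  b18=0 t=2,i=1
  #...#|.  b17=0 t=1,i=9
  #....|#  b16=1 t=0,i=7
  .####|.  b15=0 t=0,i=2
  .###.|.  b14=0 t=2,i=7
  .##.#|#  b13=1 t=1,i=4
  .##..|#  b12=1 t=1,i=7
  .#.##|#  b11=1 t=2,i=5
  .#.#.|.  b10=0 t=2,i=3
  .#..#|.  b9=0 t=1,i=1
  .#...|#  b8=1 t=3,i=0
  ..###|.  b7=0 t=0,i=1
  ..##.|.  b6=0 t=1,i=3
  ..#.#|.  b5=0 t=2,i=2
  ..#..|.  b4=0 t=1,i=0
  ...##|#  b3=1 t=0,i=0
  ...#.|#  b2=1 t=1,i=10
  ....#|.  b1=0 t=0,i=10
  .....|.  b0=0 t=0,i=8
  bits 11000011010110010011100100001100 = 3277404428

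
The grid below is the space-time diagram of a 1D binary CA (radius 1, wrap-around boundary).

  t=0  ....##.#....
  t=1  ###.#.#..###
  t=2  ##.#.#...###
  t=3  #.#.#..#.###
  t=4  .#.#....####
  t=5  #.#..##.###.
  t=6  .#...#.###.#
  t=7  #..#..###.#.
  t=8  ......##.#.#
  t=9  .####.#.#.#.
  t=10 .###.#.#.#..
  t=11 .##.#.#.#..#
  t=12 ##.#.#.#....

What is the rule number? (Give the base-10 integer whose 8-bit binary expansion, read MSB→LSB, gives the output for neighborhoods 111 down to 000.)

169

  [7] ### => #  t=1,i=0
  [6] ##. => .  t=0,i=5
  [5] #.# => #  t=0,i=6
  [4] #.. => .  t=0,i=8
  [3] .## => #  t=0,i=4
  [2] .#. => .  t=0,i=7
  [1] ..# => .  t=0,i=3
  [0] ... => #  t=0,i=0
  bits 10101001 = 169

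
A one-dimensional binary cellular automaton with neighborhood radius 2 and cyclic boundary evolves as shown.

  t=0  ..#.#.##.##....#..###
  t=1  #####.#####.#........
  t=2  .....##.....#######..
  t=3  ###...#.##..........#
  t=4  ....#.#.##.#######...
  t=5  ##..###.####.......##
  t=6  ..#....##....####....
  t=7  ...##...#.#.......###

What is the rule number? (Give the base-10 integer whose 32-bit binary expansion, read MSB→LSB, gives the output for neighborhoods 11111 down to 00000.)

183973153

  #####|.  b31=0 t=1,i=2
  ####.|.  b30=0 t=1,i=3
  ###.#|.  b29=0 t=1,i=4
  ###..|.  b28=0 t=0,i=20
  ##.##|#  b27=1 t=0,i=8
  ##.#.|.  b26=0 t=1,i=11
  ##..#|#  b25=1 t=0,i=0
  ##...|.  b24=0 t=0,i=11
  #.###|#  b23=1 t=1,i=6
  #.##.|#  b22=1 t=0,i=6
  #.#.#|#  b21=1 t=0,i=4
  #.#..|#  b20=1 t=1,i=12
  #..##|.  b19=0 t=0,i=17
  #..#.|#  b18=1 t=0,i=1
  #...#|#  b17=1 t=3,i=4
  #....|#  b16=1 t=0,i=12
  .####|.  b15=0 t=1,i=1
  .###.|.  b14=0 t=0,i=19
  .##.#|#  b13=1 t=0,i=7
  .##..|#  b12=1 t=0,i=10
  .#.##|.  b11=0 t=0,i=5
  .#.#.|#  b10=1 t=0,i=3
  .#..#|.  b9=0 t=0,i=16
  .#...|#  b8=1 t=1,i=13
  ..###|.  b7=0 t=0,i=18
  ..##.|.  b6=0 t=2,i=5
  ..#.#|#  b5=1 t=0,i=2
  ..#..|.  b4=0 t=0,i=15
  ...##|.  b3=0 t=1,i=20
  ...#.|.  b2=0 t=0,i=14
  ....#|.  b1=0 t=0,i=13
  .....|#  b0=1 t=1,i=15
  bits 00001010111101110011010100100001 = 183973153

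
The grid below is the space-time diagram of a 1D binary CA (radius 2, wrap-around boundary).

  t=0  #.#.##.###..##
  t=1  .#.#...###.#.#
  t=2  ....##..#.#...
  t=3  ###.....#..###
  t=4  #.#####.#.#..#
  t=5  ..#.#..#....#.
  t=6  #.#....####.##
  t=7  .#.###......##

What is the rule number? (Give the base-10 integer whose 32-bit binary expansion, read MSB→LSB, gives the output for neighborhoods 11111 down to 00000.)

  nb #####: next=#  (t=3,i=0, bit31=1)
  nb ####.: next=.  (t=3,i=1, bit30=0)
  nb ###.#: next=.  (t=0,i=0, bit29=0)
  nb ###..: next=#  (t=0,i=9, bit28=1)
  nb ##.##: next=.  (t=0,i=6, bit27=0)
  nb ##.#.: next=#  (t=0,i=1, bit26=1)
  nb ##..#: next=.  (t=0,i=10, bit25=0)
  nb ##...: next=#  (t=3,i=3, bit24=1)
  nb #.###: next=#  (t=0,i=7, bit23=1)
  nb #.##.: next=.  (t=0,i=4, bit22=0)
  nb #.#.#: next=.  (t=0,i=2, bit21=0)
  nb #.#..: next=.  (t=1,i=3, bit20=0)
  nb #..##: next=#  (t=0,i=11, bit19=1)
  nb #..#.: next=.  (t=2,i=7, bit18=0)
  nb #...#: next=#  (t=1,i=5, bit17=1)
  nb #....: next=#  (t=2,i=12, bit16=1)
  nb .####: next=.  (t=3,i=12, bit15=0)
  nb .###.: next=#  (t=0,i=8, bit14=1)
  nb .##.#: next=.  (t=0,i=5, bit13=0)
  nb .##..: next=.  (t=2,i=5, bit12=0)
  nb .#.##: next=#  (t=0,i=3, bit11=1)
  nb .#.#.: next=.  (t=1,i=0, bit10=0)
  nb .#..#: next=.  (t=3,i=9, bit9=0)
  nb .#...: next=#  (t=1,i=4, bit8=1)
  nb ..###: next=.  (t=0,i=12, bit7=0)
  nb ..##.: next=.  (t=2,i=4, bit6=0)
  nb ..#.#: next=#  (t=2,i=8, bit5=1)
  nb ..#..: next=#  (t=3,i=8, bit4=1)
  nb ...##: next=.  (t=1,i=6, bit3=0)
  nb ...#.: next=.  (t=3,i=7, bit2=0)
  nb ....#: next=#  (t=2,i=2, bit1=1)
  nb .....: next=#  (t=2,i=0, bit0=1)
  bits 10010101100010110100100100110011 = 2508933427

2508933427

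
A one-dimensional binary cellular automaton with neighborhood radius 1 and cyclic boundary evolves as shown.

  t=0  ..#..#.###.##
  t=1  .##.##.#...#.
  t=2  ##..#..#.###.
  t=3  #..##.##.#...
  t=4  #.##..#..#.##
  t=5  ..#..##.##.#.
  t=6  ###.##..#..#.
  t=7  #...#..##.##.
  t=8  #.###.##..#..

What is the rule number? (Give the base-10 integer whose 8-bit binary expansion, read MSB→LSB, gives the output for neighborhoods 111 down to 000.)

  [7] ### => .  t=0,i=8
  [6] ##. => .  t=0,i=9
  [5] #.# => .  t=0,i=6
  [4] #.. => .  t=0,i=0
  [3] .## => #  t=0,i=7
  [2] .#. => #  t=0,i=2
  [1] ..# => #  t=0,i=1
  [0] ... => #  t=1,i=9
  bits 00001111 = 15

15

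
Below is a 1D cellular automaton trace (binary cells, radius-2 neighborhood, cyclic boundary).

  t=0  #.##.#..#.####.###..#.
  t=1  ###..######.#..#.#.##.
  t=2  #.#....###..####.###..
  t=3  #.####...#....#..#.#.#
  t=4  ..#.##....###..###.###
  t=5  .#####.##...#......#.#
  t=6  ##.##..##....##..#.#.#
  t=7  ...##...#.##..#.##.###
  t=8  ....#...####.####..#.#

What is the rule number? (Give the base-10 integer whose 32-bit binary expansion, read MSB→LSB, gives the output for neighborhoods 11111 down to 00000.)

  [31] ##### => #  t=1,i=7
  [30] ####. => #  t=0,i=12
  [29] ###.# => .  t=0,i=13
  [28] ###.. => #  t=0,i=17
  [27] ##.## => .  t=0,i=14
  [26] ##.#. => .  t=0,i=4
  [25] ##..# => .  t=0,i=18
  [24] ##... => .  t=3,i=6
  [23] #.### => #  t=0,i=10
  [22] #.##. => #  t=0,i=2
  [21] #.#.# => #  t=0,i=0
  [20] #.#.. => #  t=0,i=5
  [19] #..## => .  t=1,i=4
  [18] #..#. => #  t=0,i=7
  [17] #...# => .  t=3,i=7
  [16] #.... => #  t=2,i=4
  [15] .#### => .  t=0,i=11
  [14] .###. => .  t=0,i=16
  [13] .##.# => .  t=0,i=3
  [12] .##.. => #  t=4,i=5
  [11] .#.## => #  t=0,i=1
  [10] .#.#. => .  t=0,i=21
  [9] .#..# => #  t=0,i=6
  [8] .#... => #  t=2,i=3
  [7] ..### => .  t=1,i=5
  [6] ..##. => .  t=6,i=7
  [5] ..#.# => #  t=0,i=8
  [4] ..#.. => .  t=3,i=9
  [3] ...## => .  t=2,i=6
  [2] ...#. => .  t=3,i=8
  [1] ....# => #  t=2,i=5
  [0] ..... => .  t=5,i=15
  bits 11010000111101010001101100100010 = 3505724194

3505724194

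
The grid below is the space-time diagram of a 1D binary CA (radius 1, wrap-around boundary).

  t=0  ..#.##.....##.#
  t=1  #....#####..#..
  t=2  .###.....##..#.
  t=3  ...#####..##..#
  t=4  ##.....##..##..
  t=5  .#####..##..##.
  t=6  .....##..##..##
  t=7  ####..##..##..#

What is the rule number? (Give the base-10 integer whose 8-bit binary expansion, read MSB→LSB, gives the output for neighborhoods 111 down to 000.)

81

  nb ###: next=.  (t=1,i=6, bit7=0)
  nb ##.: next=#  (t=0,i=5, bit6=1)
  nb #.#: next=.  (t=0,i=3, bit5=0)
  nb #..: next=#  (t=0,i=0, bit4=1)
  nb .##: next=.  (t=0,i=4, bit3=0)
  nb .#.: next=.  (t=0,i=2, bit2=0)
  nb ..#: next=.  (t=0,i=1, bit1=0)
  nb ...: next=#  (t=0,i=7, bit0=1)
  bits 01010001 = 81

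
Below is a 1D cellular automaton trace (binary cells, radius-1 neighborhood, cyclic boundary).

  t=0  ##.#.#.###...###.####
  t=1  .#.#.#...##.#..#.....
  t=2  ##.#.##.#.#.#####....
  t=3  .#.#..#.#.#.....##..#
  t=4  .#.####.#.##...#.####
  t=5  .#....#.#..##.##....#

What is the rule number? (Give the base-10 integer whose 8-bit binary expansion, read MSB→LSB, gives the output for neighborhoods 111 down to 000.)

  ### -> .   bit 7 = 0  t=0,i=0
  ##. -> #   bit 6 = 1  t=0,i=1
  #.# -> .   bit 5 = 0  t=0,i=2
  #.. -> #   bit 4 = 1  t=0,i=10
  .## -> .   bit 3 = 0  t=0,i=7
  .#. -> #   bit 2 = 1  t=0,i=3
  ..# -> #   bit 1 = 1  t=0,i=12
  ... -> .   bit 0 = 0  t=0,i=11
  bits 01010110 = 86

86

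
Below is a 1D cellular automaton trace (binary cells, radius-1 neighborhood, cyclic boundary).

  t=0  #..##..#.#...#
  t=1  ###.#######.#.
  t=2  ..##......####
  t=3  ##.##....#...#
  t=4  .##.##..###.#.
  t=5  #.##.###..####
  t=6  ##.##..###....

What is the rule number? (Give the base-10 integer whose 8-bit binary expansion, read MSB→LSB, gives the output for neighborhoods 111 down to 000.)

  ### -> .   bit 7 = 0  t=1,i=1
  ##. -> #   bit 6 = 1  t=0,i=0
  #.# -> #   bit 5 = 1  t=0,i=8
  #.. -> #   bit 4 = 1  t=0,i=1
  .## -> .   bit 3 = 0  t=0,i=3
  .#. -> #   bit 2 = 1  t=0,i=7
  ..# -> #   bit 1 = 1  t=0,i=2
  ... -> .   bit 0 = 0  t=0,i=11
  bits 01110110 = 118

118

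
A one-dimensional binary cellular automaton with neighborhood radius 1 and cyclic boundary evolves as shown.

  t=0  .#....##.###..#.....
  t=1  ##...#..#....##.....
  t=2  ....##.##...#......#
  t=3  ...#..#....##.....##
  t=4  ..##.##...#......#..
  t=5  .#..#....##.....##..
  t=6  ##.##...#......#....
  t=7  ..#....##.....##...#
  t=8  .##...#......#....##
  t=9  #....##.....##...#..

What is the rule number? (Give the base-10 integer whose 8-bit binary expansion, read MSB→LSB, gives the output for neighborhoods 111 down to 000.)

  ### -> .   bit 7 = 0  t=0,i=10
  ##. -> .   bit 6 = 0  t=0,i=7
  #.# -> #   bit 5 = 1  t=0,i=8
  #.. -> .   bit 4 = 0  t=0,i=2
  .## -> .   bit 3 = 0  t=0,i=6
  .#. -> #   bit 2 = 1  t=0,i=1
  ..# -> #   bit 1 = 1  t=0,i=0
  ... -> .   bit 0 = 0  t=0,i=3
  bits 00100110 = 38

38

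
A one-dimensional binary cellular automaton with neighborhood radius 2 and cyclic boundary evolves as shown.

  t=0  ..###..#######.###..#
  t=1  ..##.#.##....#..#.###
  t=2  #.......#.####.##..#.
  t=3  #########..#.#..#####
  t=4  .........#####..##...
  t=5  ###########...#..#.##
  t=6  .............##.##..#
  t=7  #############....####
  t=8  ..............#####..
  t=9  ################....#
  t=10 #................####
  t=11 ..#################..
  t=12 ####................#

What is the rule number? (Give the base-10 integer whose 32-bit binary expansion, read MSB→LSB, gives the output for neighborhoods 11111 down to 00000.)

571856319

  #####|.  b31=0 t=0,i=9
  ####.|.  b30=0 t=0,i=12
  ###.#|#  b29=1 t=0,i=13
  ###..|.  b28=0 t=0,i=4
  ##.##|.  b27=0 t=0,i=14
  ##.#.|.  b26=0 t=1,i=4
  ##..#|#  b25=1 t=0,i=5
  ##...|.  b24=0 t=1,i=9
  #.###|.  b23=0 t=0,i=15
  #.##.|.  b22=0 t=1,i=7
  #.#.#|.  b21=0 t=1,i=5
  #.#..|#  b20=1 t=2,i=0
  #..##|.  b19=0 t=0,i=1
  #..#.|#  b18=1 t=0,i=19
  #...#|.  b17=0 t=5,i=12
  #....|#  b16=1 t=1,i=10
  .####|#  b15=1 t=0,i=8
  .###.|#  b14=1 t=0,i=3
  .##.#|.  b13=0 t=1,i=3
  .##..|#  b12=1 t=1,i=8
  .#.##|.  b11=0 t=1,i=6
  .#.#.|#  b10=1 t=2,i=20
  .#..#|.  b9=0 t=0,i=0
  .#...|#  b8=1 t=2,i=1
  ..###|#  b7=1 t=0,i=2
  ..##.|.  b6=0 t=1,i=2
  ..#.#|#  b5=1 t=1,i=16
  ..#..|#  b4=1 t=0,i=20
  ...##|#  b3=1 t=4,i=8
  ...#.|#  b2=1 t=1,i=12
  ....#|#  b1=1 t=1,i=11
  .....|#  b0=1 t=2,i=3
  bits 00100010000101011101010110111111 = 571856319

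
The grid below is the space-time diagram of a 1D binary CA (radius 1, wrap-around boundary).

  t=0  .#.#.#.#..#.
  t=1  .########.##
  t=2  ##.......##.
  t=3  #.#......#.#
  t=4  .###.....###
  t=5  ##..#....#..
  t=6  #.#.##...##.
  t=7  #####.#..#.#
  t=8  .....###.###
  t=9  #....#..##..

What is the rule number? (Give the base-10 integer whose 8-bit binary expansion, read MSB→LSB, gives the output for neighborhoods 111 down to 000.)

60

  ###|.  b7=0 t=1,i=2
  ##.|.  b6=0 t=1,i=8
  #.#|#  b5=1 t=0,i=2
  #..|#  b4=1 t=0,i=8
  .##|#  b3=1 t=1,i=1
  .#.|#  b2=1 t=0,i=1
  ..#|.  b1=0 t=0,i=0
  ...|.  b0=0 t=2,i=3
  bits 00111100 = 60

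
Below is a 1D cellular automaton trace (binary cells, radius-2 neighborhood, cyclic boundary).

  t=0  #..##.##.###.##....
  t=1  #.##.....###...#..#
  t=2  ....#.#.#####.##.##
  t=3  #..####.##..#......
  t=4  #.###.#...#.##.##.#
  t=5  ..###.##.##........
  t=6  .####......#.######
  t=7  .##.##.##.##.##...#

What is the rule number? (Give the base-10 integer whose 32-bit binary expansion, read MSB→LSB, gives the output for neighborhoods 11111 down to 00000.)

  nb #####: next=.  (t=2,i=10, bit31=0)
  nb ####.: next=.  (t=2,i=11, bit30=0)
  nb ###.#: next=#  (t=0,i=11, bit29=1)
  nb ###..: next=#  (t=1,i=11, bit28=1)
  nb ##.##: next=.  (t=0,i=5, bit27=0)
  nb ##.#.: next=.  (t=4,i=5, bit26=0)
  nb ##..#: next=#  (t=3,i=10, bit25=1)
  nb ##...: next=#  (t=0,i=15, bit24=1)
  nb #.###: next=#  (t=0,i=9, bit23=1)
  nb #.##.: next=.  (t=0,i=6, bit22=0)
  nb #.#.#: next=#  (t=2,i=6, bit21=1)
  nb #.#..: next=#  (t=4,i=6, bit20=1)
  nb #..##: next=#  (t=0,i=2, bit19=1)
  nb #..#.: next=.  (t=3,i=11, bit18=0)
  nb #...#: next=.  (t=1,i=13, bit17=0)
  nb #....: next=.  (t=0,i=16, bit16=0)
  nb .####: next=#  (t=2,i=9, bit15=1)
  nb .###.: next=#  (t=0,i=10, bit14=1)
  nb .##.#: next=.  (t=0,i=4, bit13=0)
  nb .##..: next=.  (t=0,i=14, bit12=0)
  nb .#.##: next=.  (t=2,i=7, bit11=0)
  nb .#.#.: next=#  (t=2,i=5, bit10=1)
  nb .#..#: next=.  (t=0,i=1, bit9=0)
  nb .#...: next=#  (t=3,i=13, bit8=1)
  nb ..###: next=#  (t=1,i=9, bit7=1)
  nb ..##.: next=#  (t=0,i=3, bit6=1)
  nb ..#.#: next=#  (t=2,i=4, bit5=1)
  nb ..#..: next=#  (t=0,i=0, bit4=1)
  nb ...##: next=#  (t=1,i=8, bit3=1)
  nb ...#.: next=#  (t=0,i=18, bit2=1)
  nb ....#: next=.  (t=0,i=17, bit1=0)
  nb .....: next=#  (t=1,i=6, bit0=1)
  bits 00110011101110001100010111111101 = 867747325

867747325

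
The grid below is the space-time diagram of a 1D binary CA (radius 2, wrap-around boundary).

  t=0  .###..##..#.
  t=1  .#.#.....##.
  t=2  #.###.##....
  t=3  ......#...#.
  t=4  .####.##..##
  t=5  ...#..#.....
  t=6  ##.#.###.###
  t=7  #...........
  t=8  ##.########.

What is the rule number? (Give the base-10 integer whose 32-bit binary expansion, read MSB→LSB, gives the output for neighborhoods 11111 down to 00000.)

1347683731

  nb #####: next=.  (t=6,i=11, bit31=0)
  nb ####.: next=#  (t=4,i=3, bit30=1)
  nb ###.#: next=.  (t=2,i=4, bit29=0)
  nb ###..: next=#  (t=0,i=3, bit28=1)
  nb ##.##: next=.  (t=2,i=5, bit27=0)
  nb ##.#.: next=.  (t=6,i=2, bit26=0)
  nb ##..#: next=.  (t=0,i=4, bit25=0)
  nb ##...: next=.  (t=2,i=8, bit24=0)
  nb #.###: next=.  (t=2,i=2, bit23=0)
  nb #.##.: next=#  (t=2,i=6, bit22=1)
  nb #.#.#: next=.  (t=6,i=3, bit21=0)
  nb #.#..: next=#  (t=1,i=3, bit20=1)
  nb #..##: next=.  (t=0,i=0, bit19=0)
  nb #..#.: next=#  (t=0,i=9, bit18=1)
  nb #...#: next=.  (t=3,i=8, bit17=0)
  nb #....: next=.  (t=1,i=5, bit16=0)
  nb .####: next=.  (t=4,i=2, bit15=0)
  nb .###.: next=.  (t=0,i=2, bit14=0)
  nb .##.#: next=.  (t=4,i=11, bit13=0)
  nb .##..: next=.  (t=0,i=7, bit12=0)
  nb .#.##: next=.  (t=2,i=1, bit11=0)
  nb .#.#.: next=#  (t=1,i=2, bit10=1)
  nb .#..#: next=.  (t=0,i=11, bit9=0)
  nb .#...: next=#  (t=1,i=4, bit8=1)
  nb ..###: next=#  (t=0,i=1, bit7=1)
  nb ..##.: next=.  (t=0,i=6, bit6=0)
  nb ..#.#: next=.  (t=1,i=1, bit5=0)
  nb ..#..: next=#  (t=0,i=10, bit4=1)
  nb ...##: next=.  (t=1,i=8, bit3=0)
  nb ...#.: next=.  (t=2,i=11, bit2=0)
  nb ....#: next=#  (t=1,i=7, bit1=1)
  nb .....: next=#  (t=1,i=6, bit0=1)
  bits 01010000010101000000010110010011 = 1347683731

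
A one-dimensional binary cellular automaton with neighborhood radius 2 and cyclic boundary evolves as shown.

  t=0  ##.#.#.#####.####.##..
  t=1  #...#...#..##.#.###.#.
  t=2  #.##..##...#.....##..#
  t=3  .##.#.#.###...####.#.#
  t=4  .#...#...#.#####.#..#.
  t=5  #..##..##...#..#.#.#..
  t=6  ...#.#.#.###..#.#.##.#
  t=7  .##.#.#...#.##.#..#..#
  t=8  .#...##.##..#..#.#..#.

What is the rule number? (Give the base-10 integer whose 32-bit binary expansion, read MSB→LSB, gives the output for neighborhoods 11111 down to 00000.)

  ##### -> .   bit 31 = 0  t=0,i=9
  ####. -> .   bit 30 = 0  t=0,i=10
  ###.# -> #   bit 29 = 1  t=0,i=11
  ###.. -> .   bit 28 = 0  t=3,i=10
  ##.## -> #   bit 27 = 1  t=0,i=12
  ##.#. -> .   bit 26 = 0  t=0,i=2
  ##..# -> #   bit 25 = 1  t=0,i=20
  ##... -> #   bit 24 = 1  t=2,i=8
  #.### -> .   bit 23 = 0  t=0,i=7
  #.##. -> #   bit 22 = 1  t=0,i=18
  #.#.# -> .   bit 21 = 0  t=0,i=3
  #.#.. -> #   bit 20 = 1  t=1,i=0
  #..## -> .   bit 19 = 0  t=0,i=21
  #..#. -> #   bit 18 = 1  t=4,i=0
  #...# -> #   bit 17 = 1  t=1,i=2
  #.... -> .   bit 16 = 0  t=2,i=13
  .#### -> #   bit 15 = 1  t=0,i=8
  .###. -> #   bit 14 = 1  t=1,i=17
  .##.# -> .   bit 13 = 0  t=0,i=1
  .##.. -> .   bit 12 = 0  t=0,i=19
  .#.## -> .   bit 11 = 0  t=0,i=6
  .#.#. -> #   bit 10 = 1  t=0,i=4
  .#..# -> .   bit 9 = 0  t=1,i=9
  .#... -> .   bit 8 = 0  t=1,i=1
  ..### -> #   bit 7 = 1  t=3,i=14
  ..##. -> #   bit 6 = 1  t=0,i=0
  ..#.# -> .   bit 5 = 0  t=4,i=9
  ..#.. -> .   bit 4 = 0  t=1,i=4
  ...## -> #   bit 3 = 1  t=2,i=16
  ...#. -> #   bit 2 = 1  t=1,i=3
  ....# -> #   bit 1 = 1  t=2,i=15
  ..... -> #   bit 0 = 1  t=2,i=14
  bits 00101011010101101100010011001111 = 727106767

727106767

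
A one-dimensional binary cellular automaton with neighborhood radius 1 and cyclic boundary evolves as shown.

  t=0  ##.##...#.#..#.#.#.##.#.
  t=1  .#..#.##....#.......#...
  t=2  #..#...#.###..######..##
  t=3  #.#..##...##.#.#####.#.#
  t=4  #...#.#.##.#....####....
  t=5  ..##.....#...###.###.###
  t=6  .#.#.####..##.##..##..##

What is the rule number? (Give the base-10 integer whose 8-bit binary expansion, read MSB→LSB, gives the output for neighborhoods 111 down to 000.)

  ###|#  b7=1 t=2,i=10
  ##.|#  b6=1 t=0,i=1
  #.#|.  b5=0 t=0,i=2
  #..|.  b4=0 t=0,i=5
  .##|.  b3=0 t=0,i=0
  .#.|.  b2=0 t=0,i=8
  ..#|#  b1=1 t=0,i=7
  ...|#  b0=1 t=0,i=6
  bits 11000011 = 195

195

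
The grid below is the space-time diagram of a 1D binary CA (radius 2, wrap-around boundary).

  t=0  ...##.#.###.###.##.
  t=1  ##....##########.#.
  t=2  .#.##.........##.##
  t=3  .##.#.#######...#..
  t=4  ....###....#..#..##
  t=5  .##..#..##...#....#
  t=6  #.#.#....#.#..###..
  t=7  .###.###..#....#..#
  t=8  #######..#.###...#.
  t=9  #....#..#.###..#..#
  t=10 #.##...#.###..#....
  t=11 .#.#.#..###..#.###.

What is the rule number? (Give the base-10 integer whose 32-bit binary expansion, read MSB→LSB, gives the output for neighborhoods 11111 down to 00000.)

  #####|.  b31=0 t=1,i=8
  ####.|#  b30=1 t=1,i=14
  ###.#|#  b29=1 t=0,i=10
  ###..|.  b28=0 t=3,i=12
  ##.##|#  b27=1 t=0,i=11
  ##.#.|.  b26=0 t=0,i=5
  ##..#|.  b25=0 t=5,i=3
  ##...|.  b24=0 t=0,i=18
  #.###|#  b23=1 t=0,i=8
  #.##.|.  b22=0 t=0,i=16
  #.#.#|#  b21=1 t=0,i=6
  #.#..|.  b20=0 t=6,i=4
  #..##|.  b19=0 t=4,i=16
  #..#.|#  b18=1 t=4,i=13
  #...#|#  b17=1 t=3,i=14
  #....|#  b16=1 t=0,i=0
  .####|.  b15=0 t=1,i=7
  .###.|#  b14=1 t=0,i=9
  .##.#|.  b13=0 t=0,i=4
  .##..|#  b12=1 t=0,i=17
  .#.##|#  b11=1 t=0,i=7
  .#.#.|#  b10=1 t=6,i=1
  .#..#|.  b9=0 t=4,i=12
  .#...|#  b8=1 t=3,i=17
  ..###|.  b7=0 t=1,i=6
  ..##.|.  b6=0 t=0,i=3
  ..#.#|.  b5=0 t=5,i=18
  ..#..|.  b4=0 t=3,i=16
  ...##|.  b3=0 t=0,i=2
  ...#.|.  b2=0 t=3,i=15
  ....#|#  b1=1 t=0,i=1
  .....|#  b0=1 t=2,i=7
  bits 01101000101001110101110100000011 = 1755798787

1755798787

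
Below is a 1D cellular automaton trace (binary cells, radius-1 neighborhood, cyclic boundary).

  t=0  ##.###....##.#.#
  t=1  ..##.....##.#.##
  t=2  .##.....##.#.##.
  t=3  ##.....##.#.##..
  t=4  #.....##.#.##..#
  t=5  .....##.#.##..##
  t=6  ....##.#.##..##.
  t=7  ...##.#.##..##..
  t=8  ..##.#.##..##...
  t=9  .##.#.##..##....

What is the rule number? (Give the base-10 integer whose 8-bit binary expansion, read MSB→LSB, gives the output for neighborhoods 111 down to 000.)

42

  ###|.  b7=0 t=0,i=0
  ##.|.  b6=0 t=0,i=1
  #.#|#  b5=1 t=0,i=2
  #..|.  b4=0 t=0,i=6
  .##|#  b3=1 t=0,i=3
  .#.|.  b2=0 t=0,i=13
  ..#|#  b1=1 t=0,i=9
  ...|.  b0=0 t=0,i=7
  bits 00101010 = 42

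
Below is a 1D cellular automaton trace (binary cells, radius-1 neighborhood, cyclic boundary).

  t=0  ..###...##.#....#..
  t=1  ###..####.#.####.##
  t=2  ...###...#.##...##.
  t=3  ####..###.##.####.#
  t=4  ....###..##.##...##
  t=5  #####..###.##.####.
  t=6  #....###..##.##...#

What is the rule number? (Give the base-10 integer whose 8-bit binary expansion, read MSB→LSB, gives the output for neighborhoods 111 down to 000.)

  ###|.  b7=0 t=0,i=3
  ##.|.  b6=0 t=0,i=4
  #.#|#  b5=1 t=0,i=10
  #..|#  b4=1 t=0,i=5
  .##|#  b3=1 t=0,i=2
  .#.|.  b2=0 t=0,i=11
  ..#|#  b1=1 t=0,i=1
  ...|#  b0=1 t=0,i=0
  bits 00111011 = 59

59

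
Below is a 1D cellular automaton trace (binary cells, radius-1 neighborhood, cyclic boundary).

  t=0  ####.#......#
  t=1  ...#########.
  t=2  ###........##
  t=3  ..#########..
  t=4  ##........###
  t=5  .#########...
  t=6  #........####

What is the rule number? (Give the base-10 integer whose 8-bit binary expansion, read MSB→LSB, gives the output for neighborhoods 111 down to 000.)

  ###|.  b7=0 t=0,i=0
  ##.|#  b6=1 t=0,i=3
  #.#|#  b5=1 t=0,i=4
  #..|#  b4=1 t=0,i=6
  .##|.  b3=0 t=0,i=12
  .#.|#  b2=1 t=0,i=5
  ..#|#  b1=1 t=0,i=11
  ...|#  b0=1 t=0,i=7
  bits 01110111 = 119

119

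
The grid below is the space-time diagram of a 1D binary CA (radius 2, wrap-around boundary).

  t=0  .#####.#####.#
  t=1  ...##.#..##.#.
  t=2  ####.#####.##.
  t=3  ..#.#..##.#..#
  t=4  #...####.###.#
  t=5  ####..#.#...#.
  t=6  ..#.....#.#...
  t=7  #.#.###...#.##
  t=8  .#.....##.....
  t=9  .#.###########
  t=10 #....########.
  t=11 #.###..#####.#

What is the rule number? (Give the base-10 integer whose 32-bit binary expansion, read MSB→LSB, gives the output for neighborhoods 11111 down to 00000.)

3441103451

  [31] ##### => #  t=0,i=3
  [30] ####. => #  t=0,i=4
  [29] ###.# => .  t=0,i=5
  [28] ###.. => .  t=5,i=3
  [27] ##.## => #  t=0,i=6
  [26] ##.#. => #  t=0,i=12
  [25] ##..# => .  t=5,i=4
  [24] ##... => #  t=4,i=1
  [23] #.### => .  t=0,i=1
  [22] #.##. => .  t=2,i=11
  [21] #.#.# => .  t=0,i=13
  [20] #.#.. => #  t=1,i=6
  [19] #..## => #  t=1,i=8
  [18] #..#. => .  t=3,i=1
  [17] #...# => #  t=4,i=2
  [16] #.... => #  t=1,i=0
  [15] .#### => .  t=0,i=2
  [14] .###. => .  t=4,i=10
  [13] .##.# => .  t=1,i=4
  [12] .##.. => #  t=4,i=0
  [11] .#.## => .  t=0,i=0
  [10] .#.#. => .  t=3,i=3
  [9] .#..# => #  t=1,i=7
  [8] .#... => .  t=1,i=13
  [7] ..### => .  t=4,i=4
  [6] ..##. => #  t=1,i=3
  [5] ..#.# => .  t=3,i=2
  [4] ..#.. => #  t=3,i=13
  [3] ...## => #  t=1,i=2
  [2] ...#. => .  t=5,i=11
  [1] ....# => #  t=1,i=1
  [0] ..... => #  t=6,i=5
  bits 11001101000110110001001001011011 = 3441103451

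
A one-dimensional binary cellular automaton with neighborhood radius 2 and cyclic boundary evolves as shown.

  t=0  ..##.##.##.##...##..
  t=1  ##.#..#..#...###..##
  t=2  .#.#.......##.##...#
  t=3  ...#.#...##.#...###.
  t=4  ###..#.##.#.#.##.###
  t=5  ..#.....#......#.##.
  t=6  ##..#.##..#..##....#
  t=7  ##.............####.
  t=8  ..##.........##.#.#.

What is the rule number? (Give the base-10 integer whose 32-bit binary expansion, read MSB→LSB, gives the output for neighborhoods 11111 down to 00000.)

  [31] ##### => .  t=4,i=0
  [30] ####. => .  t=1,i=0
  [29] ###.# => #  t=1,i=1
  [28] ###.. => #  t=1,i=15
  [27] ##.## => .  t=0,i=4
  [26] ##.#. => .  t=1,i=2
  [25] ##..# => .  t=1,i=16
  [24] ##... => #  t=0,i=13
  [23] #.### => #  t=4,i=17
  [22] #.##. => .  t=0,i=5
  [21] #.#.# => .  t=2,i=1
  [20] #.#.. => #  t=1,i=3
  [19] #..## => .  t=1,i=17
  [18] #..#. => .  t=1,i=5
  [17] #...# => #  t=0,i=14
  [16] #.... => #  t=0,i=19
  [15] .#### => #  t=1,i=19
  [14] .###. => #  t=1,i=14
  [13] .##.# => #  t=0,i=3
  [12] .##.. => .  t=0,i=12
  [11] .#.## => .  t=4,i=6
  [10] .#.#. => .  t=2,i=0
  [9] .#..# => .  t=1,i=4
  [8] .#... => .  t=1,i=10
  [7] ..### => .  t=1,i=13
  [6] ..##. => .  t=0,i=2
  [5] ..#.# => .  t=2,i=19
  [4] ..#.. => .  t=1,i=6
  [3] ...## => #  t=0,i=1
  [2] ...#. => #  t=2,i=18
  [1] ....# => #  t=0,i=0
  [0] ..... => .  t=2,i=6
  bits 00110001100100111110000000001110 = 831774734

831774734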